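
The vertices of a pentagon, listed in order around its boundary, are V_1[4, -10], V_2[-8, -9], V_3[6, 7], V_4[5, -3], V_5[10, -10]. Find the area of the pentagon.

Apply the shoelace formula: 2A = Σ (x_i·y_{i+1} − x_{i+1}·y_i), indices taken mod 5.
V_1→V_2: (4)(-9) − (-8)(-10) = -116
V_2→V_3: (-8)(7) − (6)(-9) = -2
V_3→V_4: (6)(-3) − (5)(7) = -53
V_4→V_5: (5)(-10) − (10)(-3) = -20
V_5→V_1: (10)(-10) − (4)(-10) = -60
Σ = -251
Area = |Σ|/2 = 125.5.

125.5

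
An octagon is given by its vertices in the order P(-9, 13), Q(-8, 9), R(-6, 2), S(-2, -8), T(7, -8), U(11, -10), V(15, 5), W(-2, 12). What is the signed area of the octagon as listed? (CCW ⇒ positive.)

340

Apply the surveyor's formula: 2A = Σ (x_i·y_{i+1} − x_{i+1}·y_i), indices taken mod 8.
Cross-terms: 23, 38, 52, 72, 18, 205, 190, 82  ⇒  Σ = 680
Signed area = Σ/2 = 340 (positive ⇒ counter-clockwise traversal).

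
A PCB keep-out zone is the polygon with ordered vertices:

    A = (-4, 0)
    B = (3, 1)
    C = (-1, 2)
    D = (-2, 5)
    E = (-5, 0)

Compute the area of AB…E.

Apply the shoelace (surveyor's) formula: 2A = Σ (x_i·y_{i+1} − x_{i+1}·y_i), indices taken mod 5.
A→B: (-4)(1) − (3)(0) = -4
B→C: (3)(2) − (-1)(1) = 7
C→D: (-1)(5) − (-2)(2) = -1
D→E: (-2)(0) − (-5)(5) = 25
E→A: (-5)(0) − (-4)(0) = 0
Σ = 27
Area = |Σ|/2 = 13.5.

13.5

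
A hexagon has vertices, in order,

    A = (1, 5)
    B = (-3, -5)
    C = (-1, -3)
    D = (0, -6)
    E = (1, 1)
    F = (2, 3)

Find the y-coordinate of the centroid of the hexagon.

-28/51

Apply Gauss's area formula. First the cross-terms c_i = x_i·y_{i+1} − x_{i+1}·y_i:
  10, 4, 6, 6, 1, 7  ⇒  2A = 34, A = 17.
Then Σ (y_i + y_{i+1})·c_i = -56, so ȳ = -56 / (6·17) = -28/51.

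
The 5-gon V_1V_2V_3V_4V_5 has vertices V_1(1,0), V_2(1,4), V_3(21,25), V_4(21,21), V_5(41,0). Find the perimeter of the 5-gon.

|V_1V_2| = √((0)² + (4)²) = √16 = 4
|V_2V_3| = √((20)² + (21)²) = √841 = 29
|V_3V_4| = √((0)² + (-4)²) = √16 = 4
|V_4V_5| = √((20)² + (-21)²) = √841 = 29
|V_5V_1| = √((-40)² + (0)²) = √1600 = 40
Perimeter = 4 + 29 + 4 + 29 + 40 = 106.

106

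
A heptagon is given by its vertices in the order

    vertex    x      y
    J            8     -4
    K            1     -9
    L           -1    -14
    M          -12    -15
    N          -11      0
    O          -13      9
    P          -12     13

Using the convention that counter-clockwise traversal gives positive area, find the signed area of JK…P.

Apply the surveyor's formula: 2A = Σ (x_i·y_{i+1} − x_{i+1}·y_i), indices taken mod 7.
Cross-terms: -68, -23, -153, -165, -99, -61, -56  ⇒  Σ = -625
Signed area = Σ/2 = -312.5 (negative ⇒ clockwise traversal).

-312.5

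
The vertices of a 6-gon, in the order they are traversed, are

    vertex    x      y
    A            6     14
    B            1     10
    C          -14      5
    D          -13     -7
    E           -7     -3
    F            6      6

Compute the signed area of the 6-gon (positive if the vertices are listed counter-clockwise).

Cross-terms: 46, 145, 163, -10, -24, 48  ⇒  Σ = 368
Signed area = Σ/2 = 184 (positive ⇒ counter-clockwise traversal).

184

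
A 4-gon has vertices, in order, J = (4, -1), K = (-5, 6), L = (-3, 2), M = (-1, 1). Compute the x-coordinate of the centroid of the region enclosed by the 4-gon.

-88/69

Apply Gauss's area formula. First the cross-terms c_i = x_i·y_{i+1} − x_{i+1}·y_i:
  19, 8, -1, -3  ⇒  2A = 23, A = 11.5.
Then Σ (x_i + x_{i+1})·c_i = -88, so x̄ = -88 / (6·11.5) = -88/69.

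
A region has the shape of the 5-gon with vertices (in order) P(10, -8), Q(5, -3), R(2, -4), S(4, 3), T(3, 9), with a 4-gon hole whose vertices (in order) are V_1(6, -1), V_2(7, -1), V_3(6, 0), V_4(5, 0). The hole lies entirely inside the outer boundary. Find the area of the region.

Outer boundary:
Apply the surveyor's formula: 2A = Σ (x_i·y_{i+1} − x_{i+1}·y_i), indices taken mod 5.
Cross-terms: 10, -14, 22, 27, -114  ⇒  Σ = -69
Area = |Σ|/2 = 34.5.
Hole:
Apply the surveyor's formula: 2A = Σ (x_i·y_{i+1} − x_{i+1}·y_i), indices taken mod 4.
Σ = (1) + (6) + (0) + (-5) = 2
Area = |Σ|/2 = 1.
Net area = 34.5 − 1 = 33.5.

33.5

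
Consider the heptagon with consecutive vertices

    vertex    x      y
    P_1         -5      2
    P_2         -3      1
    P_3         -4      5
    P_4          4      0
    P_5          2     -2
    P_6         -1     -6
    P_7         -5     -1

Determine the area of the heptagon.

48

Apply the surveyor's formula: 2A = Σ (x_i·y_{i+1} − x_{i+1}·y_i), indices taken mod 7.
P_1→P_2: (-5)(1) − (-3)(2) = 1
P_2→P_3: (-3)(5) − (-4)(1) = -11
P_3→P_4: (-4)(0) − (4)(5) = -20
P_4→P_5: (4)(-2) − (2)(0) = -8
P_5→P_6: (2)(-6) − (-1)(-2) = -14
P_6→P_7: (-1)(-1) − (-5)(-6) = -29
P_7→P_1: (-5)(2) − (-5)(-1) = -15
Σ = -96
Area = |Σ|/2 = 48.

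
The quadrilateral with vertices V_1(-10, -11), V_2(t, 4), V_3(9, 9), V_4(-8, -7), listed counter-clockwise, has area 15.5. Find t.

Write out the shoelace sum; only the two edges meeting at V_2 involve t:
2·Area = [((-10)·4 − t·(-11)) + (t·9 − 9·4)] + 27
       = 20·t + -49 = 31
⇒ t = 4.

4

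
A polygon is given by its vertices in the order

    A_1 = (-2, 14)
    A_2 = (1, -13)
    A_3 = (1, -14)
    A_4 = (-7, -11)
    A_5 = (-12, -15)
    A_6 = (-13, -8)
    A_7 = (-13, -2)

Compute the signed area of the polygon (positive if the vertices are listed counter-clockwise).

-244

Apply the shoelace (surveyor's) formula: 2A = Σ (x_i·y_{i+1} − x_{i+1}·y_i), indices taken mod 7.
Cross-terms: 12, -1, -109, -27, -99, -78, -186  ⇒  Σ = -488
Signed area = Σ/2 = -244 (negative ⇒ clockwise traversal).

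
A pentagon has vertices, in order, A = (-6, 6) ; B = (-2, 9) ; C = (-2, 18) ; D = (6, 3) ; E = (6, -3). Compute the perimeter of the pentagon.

52

|AB| = √((4)² + (3)²) = √25 = 5
|BC| = √((0)² + (9)²) = √81 = 9
|CD| = √((8)² + (-15)²) = √289 = 17
|DE| = √((0)² + (-6)²) = √36 = 6
|EA| = √((-12)² + (9)²) = √225 = 15
Perimeter = 5 + 9 + 17 + 6 + 15 = 52.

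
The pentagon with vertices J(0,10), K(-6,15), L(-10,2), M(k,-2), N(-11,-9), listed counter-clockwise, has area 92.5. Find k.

-9

Write out the shoelace sum; only the two edges meeting at M involve k:
2·Area = [((-10)·(-2) − k·2) + (k·(-9) − (-11)·(-2))] + 88
       = -11·k + 86 = 185
⇒ k = -9.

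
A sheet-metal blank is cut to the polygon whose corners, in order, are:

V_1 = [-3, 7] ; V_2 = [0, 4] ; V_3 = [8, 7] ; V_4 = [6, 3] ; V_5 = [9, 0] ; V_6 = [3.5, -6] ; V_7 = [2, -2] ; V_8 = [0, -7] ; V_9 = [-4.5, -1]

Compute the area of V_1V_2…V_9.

109

Apply the surveyor's formula: 2A = Σ (x_i·y_{i+1} − x_{i+1}·y_i), indices taken mod 9.
V_1→V_2: (-3)(4) − (0)(7) = -12
V_2→V_3: (0)(7) − (8)(4) = -32
V_3→V_4: (8)(3) − (6)(7) = -18
V_4→V_5: (6)(0) − (9)(3) = -27
V_5→V_6: (9)(-6) − (3.5)(0) = -54
V_6→V_7: (3.5)(-2) − (2)(-6) = 5
V_7→V_8: (2)(-7) − (0)(-2) = -14
V_8→V_9: (0)(-1) − (-4.5)(-7) = -31.5
V_9→V_1: (-4.5)(7) − (-3)(-1) = -34.5
Σ = -218
Area = |Σ|/2 = 109.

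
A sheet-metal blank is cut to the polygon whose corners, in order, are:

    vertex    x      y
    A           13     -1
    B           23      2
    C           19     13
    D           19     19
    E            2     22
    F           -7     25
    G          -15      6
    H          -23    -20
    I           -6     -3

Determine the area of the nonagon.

Apply the surveyor's formula: 2A = Σ (x_i·y_{i+1} − x_{i+1}·y_i), indices taken mod 9.
Σ = (49) + (261) + (114) + (380) + (204) + (333) + (438) + (-51) + (45) = 1773
Area = |Σ|/2 = 886.5.

886.5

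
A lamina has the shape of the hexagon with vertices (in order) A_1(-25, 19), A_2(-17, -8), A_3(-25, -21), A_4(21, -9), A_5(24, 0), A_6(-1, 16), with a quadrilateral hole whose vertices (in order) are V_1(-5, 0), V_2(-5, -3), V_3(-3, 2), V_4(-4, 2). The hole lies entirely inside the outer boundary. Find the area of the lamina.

1159.5

Outer boundary:
A_1→A_2: (-25)(-8) − (-17)(19) = 523
A_2→A_3: (-17)(-21) − (-25)(-8) = 157
A_3→A_4: (-25)(-9) − (21)(-21) = 666
A_4→A_5: (21)(0) − (24)(-9) = 216
A_5→A_6: (24)(16) − (-1)(0) = 384
A_6→A_1: (-1)(19) − (-25)(16) = 381
Σ = 2327
Area = |Σ|/2 = 1163.5.
Hole:
Apply Gauss's area formula: 2A = Σ (x_i·y_{i+1} − x_{i+1}·y_i), indices taken mod 4.
Σ = (15) + (-19) + (2) + (10) = 8
Area = |Σ|/2 = 4.
Net area = 1163.5 − 4 = 1159.5.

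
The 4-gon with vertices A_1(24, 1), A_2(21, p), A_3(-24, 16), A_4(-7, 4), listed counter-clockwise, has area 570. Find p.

Write out the shoelace sum; only the two edges meeting at A_2 involve p:
2·Area = [(24·p − 21·1) + (21·16 − (-24)·p)] + -87
       = 48·p + 228 = 1140
⇒ p = 19.

19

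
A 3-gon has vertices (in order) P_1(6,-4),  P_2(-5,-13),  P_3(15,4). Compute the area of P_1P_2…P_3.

3.5

Σ = (-98) + (175) + (-84) = -7
Area = |Σ|/2 = 3.5.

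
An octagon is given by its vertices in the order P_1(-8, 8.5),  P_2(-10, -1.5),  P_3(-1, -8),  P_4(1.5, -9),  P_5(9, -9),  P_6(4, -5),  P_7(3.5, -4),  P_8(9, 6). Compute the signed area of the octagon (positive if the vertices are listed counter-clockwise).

Apply Gauss's area formula: 2A = Σ (x_i·y_{i+1} − x_{i+1}·y_i), indices taken mod 8.
Σ = (97) + (78.5) + (21) + (67.5) + (-9) + (1.5) + (57) + (124.5) = 438
Signed area = Σ/2 = 219 (positive ⇒ counter-clockwise traversal).

219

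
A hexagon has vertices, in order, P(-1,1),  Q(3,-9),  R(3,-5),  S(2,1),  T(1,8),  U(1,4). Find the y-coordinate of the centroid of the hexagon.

Apply the shoelace formula. First the cross-terms c_i = x_i·y_{i+1} − x_{i+1}·y_i:
  6, 12, 13, 15, -4, 5  ⇒  2A = 47, A = 23.5.
Then Σ (y_i + y_{i+1})·c_i = -156, so ȳ = -156 / (6·23.5) = -52/47.

-52/47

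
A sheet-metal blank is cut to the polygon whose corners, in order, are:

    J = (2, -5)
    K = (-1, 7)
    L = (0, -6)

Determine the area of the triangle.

13.5

Σ = (9) + (6) + (12) = 27
Area = |Σ|/2 = 13.5.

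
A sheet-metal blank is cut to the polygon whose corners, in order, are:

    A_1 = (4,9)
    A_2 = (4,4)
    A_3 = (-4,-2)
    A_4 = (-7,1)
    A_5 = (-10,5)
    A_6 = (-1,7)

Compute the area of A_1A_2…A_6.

Apply the shoelace (surveyor's) formula: 2A = Σ (x_i·y_{i+1} − x_{i+1}·y_i), indices taken mod 6.
A_1→A_2: (4)(4) − (4)(9) = -20
A_2→A_3: (4)(-2) − (-4)(4) = 8
A_3→A_4: (-4)(1) − (-7)(-2) = -18
A_4→A_5: (-7)(5) − (-10)(1) = -25
A_5→A_6: (-10)(7) − (-1)(5) = -65
A_6→A_1: (-1)(9) − (4)(7) = -37
Σ = -157
Area = |Σ|/2 = 78.5.

78.5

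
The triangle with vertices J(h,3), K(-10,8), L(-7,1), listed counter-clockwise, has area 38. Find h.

3

Write out the shoelace sum; only the two edges meeting at J involve h:
2·Area = [((-7)·3 − h·1) + (h·8 − (-10)·3)] + 46
       = 7·h + 55 = 76
⇒ h = 3.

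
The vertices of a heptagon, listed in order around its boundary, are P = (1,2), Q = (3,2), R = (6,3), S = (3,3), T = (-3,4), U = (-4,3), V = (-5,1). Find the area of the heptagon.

15

Σ = (-4) + (-3) + (9) + (21) + (7) + (11) + (-11) = 30
Area = |Σ|/2 = 15.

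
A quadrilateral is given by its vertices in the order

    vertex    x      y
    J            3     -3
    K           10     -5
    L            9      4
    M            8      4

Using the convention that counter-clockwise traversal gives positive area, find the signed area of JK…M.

Σ = (15) + (85) + (4) + (-36) = 68
Signed area = Σ/2 = 34 (positive ⇒ counter-clockwise traversal).

34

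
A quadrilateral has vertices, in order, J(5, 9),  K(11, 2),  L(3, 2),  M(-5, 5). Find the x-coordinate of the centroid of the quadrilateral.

Apply the surveyor's formula. First the cross-terms c_i = x_i·y_{i+1} − x_{i+1}·y_i:
  -89, 16, 25, -70  ⇒  2A = -118, A = -59.
Then Σ (x_i + x_{i+1})·c_i = -1250, so x̄ = -1250 / (6·(-59)) = 625/177.

625/177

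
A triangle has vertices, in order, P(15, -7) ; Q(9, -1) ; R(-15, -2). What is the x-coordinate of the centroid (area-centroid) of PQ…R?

3

Apply the shoelace (surveyor's) formula. First the cross-terms c_i = x_i·y_{i+1} − x_{i+1}·y_i:
  48, -33, 135  ⇒  2A = 150, A = 75.
Then Σ (x_i + x_{i+1})·c_i = 1350, so x̄ = 1350 / (6·75) = 3.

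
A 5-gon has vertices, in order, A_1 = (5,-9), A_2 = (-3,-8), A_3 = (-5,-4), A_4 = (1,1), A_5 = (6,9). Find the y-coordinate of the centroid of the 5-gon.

Apply the shoelace (surveyor's) formula. First the cross-terms c_i = x_i·y_{i+1} − x_{i+1}·y_i:
  -67, -28, -1, 3, -99  ⇒  2A = -192, A = -96.
Then Σ (y_i + y_{i+1})·c_i = 1508, so ȳ = 1508 / (6·(-96)) = -377/144.

-377/144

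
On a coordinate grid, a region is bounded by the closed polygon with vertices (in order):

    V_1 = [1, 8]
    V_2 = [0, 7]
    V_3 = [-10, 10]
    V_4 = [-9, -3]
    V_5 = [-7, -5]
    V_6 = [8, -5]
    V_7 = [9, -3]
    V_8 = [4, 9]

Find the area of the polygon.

216.5

V_1→V_2: (1)(7) − (0)(8) = 7
V_2→V_3: (0)(10) − (-10)(7) = 70
V_3→V_4: (-10)(-3) − (-9)(10) = 120
V_4→V_5: (-9)(-5) − (-7)(-3) = 24
V_5→V_6: (-7)(-5) − (8)(-5) = 75
V_6→V_7: (8)(-3) − (9)(-5) = 21
V_7→V_8: (9)(9) − (4)(-3) = 93
V_8→V_1: (4)(8) − (1)(9) = 23
Σ = 433
Area = |Σ|/2 = 216.5.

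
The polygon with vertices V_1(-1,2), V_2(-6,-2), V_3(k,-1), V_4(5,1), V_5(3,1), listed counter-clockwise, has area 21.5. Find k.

Write out the shoelace sum; only the two edges meeting at V_3 involve k:
2·Area = [((-6)·(-1) − k·(-2)) + (k·1 − 5·(-1))] + 23
       = 3·k + 34 = 43
⇒ k = 3.

3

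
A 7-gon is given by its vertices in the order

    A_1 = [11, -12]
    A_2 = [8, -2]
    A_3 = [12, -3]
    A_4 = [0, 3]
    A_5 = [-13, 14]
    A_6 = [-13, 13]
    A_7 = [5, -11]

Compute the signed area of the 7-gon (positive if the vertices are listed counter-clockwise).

Σ = (74) + (0) + (36) + (39) + (13) + (78) + (61) = 301
Signed area = Σ/2 = 150.5 (positive ⇒ counter-clockwise traversal).

150.5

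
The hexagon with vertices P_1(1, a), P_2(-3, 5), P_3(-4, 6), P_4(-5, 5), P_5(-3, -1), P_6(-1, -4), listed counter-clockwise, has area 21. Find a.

The doubled signed area Σ (x_i y_{i+1} − x_{i+1} y_i) is linear in a.
With a=0 it equals 52; the coefficient of a is 2 (from the two edges through P_1).
So 2·a + 52 = 2·21 = 42 ⇒ a = -5.

-5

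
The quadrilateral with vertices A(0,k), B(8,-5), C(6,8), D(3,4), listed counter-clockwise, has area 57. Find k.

The doubled signed area Σ (x_i y_{i+1} − x_{i+1} y_i) is linear in k.
With k=0 it equals 94; the coefficient of k is -5 (from the two edges through A).
So -5·k + 94 = 2·57 = 114 ⇒ k = -4.

-4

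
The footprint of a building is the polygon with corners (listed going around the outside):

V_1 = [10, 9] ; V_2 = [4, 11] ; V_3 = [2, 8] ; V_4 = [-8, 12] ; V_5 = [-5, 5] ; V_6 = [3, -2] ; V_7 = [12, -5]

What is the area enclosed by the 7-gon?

177

V_1→V_2: (10)(11) − (4)(9) = 74
V_2→V_3: (4)(8) − (2)(11) = 10
V_3→V_4: (2)(12) − (-8)(8) = 88
V_4→V_5: (-8)(5) − (-5)(12) = 20
V_5→V_6: (-5)(-2) − (3)(5) = -5
V_6→V_7: (3)(-5) − (12)(-2) = 9
V_7→V_1: (12)(9) − (10)(-5) = 158
Σ = 354
Area = |Σ|/2 = 177.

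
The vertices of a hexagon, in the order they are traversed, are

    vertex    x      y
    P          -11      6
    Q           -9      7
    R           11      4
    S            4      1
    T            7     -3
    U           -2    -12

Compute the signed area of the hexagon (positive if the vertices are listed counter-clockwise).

Σ = (-23) + (-113) + (-5) + (-19) + (-90) + (-144) = -394
Signed area = Σ/2 = -197 (negative ⇒ clockwise traversal).

-197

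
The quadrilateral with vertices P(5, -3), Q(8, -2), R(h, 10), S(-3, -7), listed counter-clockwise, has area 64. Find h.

8

Write out the shoelace sum; only the two edges meeting at R involve h:
2·Area = [(8·10 − h·(-2)) + (h·(-7) − (-3)·10)] + 58
       = -5·h + 168 = 128
⇒ h = 8.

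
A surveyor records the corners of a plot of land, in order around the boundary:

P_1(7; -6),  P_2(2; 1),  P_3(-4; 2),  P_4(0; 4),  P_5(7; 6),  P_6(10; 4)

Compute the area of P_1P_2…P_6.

Σ = (19) + (8) + (-16) + (-28) + (-32) + (-88) = -137
Area = |Σ|/2 = 68.5.

68.5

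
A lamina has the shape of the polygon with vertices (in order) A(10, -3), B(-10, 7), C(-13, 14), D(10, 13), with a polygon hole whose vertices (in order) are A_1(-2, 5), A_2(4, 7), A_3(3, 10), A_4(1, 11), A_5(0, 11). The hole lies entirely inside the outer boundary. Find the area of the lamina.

Outer boundary:
Apply the shoelace (surveyor's) formula: 2A = Σ (x_i·y_{i+1} − x_{i+1}·y_i), indices taken mod 4.
Cross-terms: 40, -49, -309, -160  ⇒  Σ = -478
Area = |Σ|/2 = 239.
Hole:
Apply Gauss's area formula: 2A = Σ (x_i·y_{i+1} − x_{i+1}·y_i), indices taken mod 5.
A_1→A_2: (-2)(7) − (4)(5) = -34
A_2→A_3: (4)(10) − (3)(7) = 19
A_3→A_4: (3)(11) − (1)(10) = 23
A_4→A_5: (1)(11) − (0)(11) = 11
A_5→A_1: (0)(5) − (-2)(11) = 22
Σ = 41
Area = |Σ|/2 = 20.5.
Net area = 239 − 20.5 = 218.5.

218.5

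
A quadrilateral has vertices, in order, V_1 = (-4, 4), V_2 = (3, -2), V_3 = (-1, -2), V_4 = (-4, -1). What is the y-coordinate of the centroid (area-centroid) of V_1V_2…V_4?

5/39

Apply Gauss's area formula. First the cross-terms c_i = x_i·y_{i+1} − x_{i+1}·y_i:
  -4, -8, -7, -20  ⇒  2A = -39, A = -19.5.
Then Σ (y_i + y_{i+1})·c_i = -15, so ȳ = -15 / (6·(-19.5)) = 5/39.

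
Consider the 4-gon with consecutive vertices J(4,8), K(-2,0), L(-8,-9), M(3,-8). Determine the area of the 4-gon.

Σ = (16) + (18) + (91) + (56) = 181
Area = |Σ|/2 = 90.5.

90.5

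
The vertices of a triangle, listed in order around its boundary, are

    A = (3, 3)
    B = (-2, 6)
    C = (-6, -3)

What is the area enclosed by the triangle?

Apply the shoelace formula: 2A = Σ (x_i·y_{i+1} − x_{i+1}·y_i), indices taken mod 3.
Cross-terms: 24, 42, -9  ⇒  Σ = 57
Area = |Σ|/2 = 28.5.

28.5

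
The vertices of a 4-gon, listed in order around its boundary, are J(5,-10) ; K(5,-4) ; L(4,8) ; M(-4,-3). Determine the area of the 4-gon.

80.5

Apply the shoelace (surveyor's) formula: 2A = Σ (x_i·y_{i+1} − x_{i+1}·y_i), indices taken mod 4.
Σ = (30) + (56) + (20) + (55) = 161
Area = |Σ|/2 = 80.5.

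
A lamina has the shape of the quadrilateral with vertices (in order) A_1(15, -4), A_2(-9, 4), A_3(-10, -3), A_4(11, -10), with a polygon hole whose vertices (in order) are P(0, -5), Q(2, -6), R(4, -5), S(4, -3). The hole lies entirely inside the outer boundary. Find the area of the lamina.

Outer boundary:
A_1→A_2: (15)(4) − (-9)(-4) = 24
A_2→A_3: (-9)(-3) − (-10)(4) = 67
A_3→A_4: (-10)(-10) − (11)(-3) = 133
A_4→A_1: (11)(-4) − (15)(-10) = 106
Σ = 330
Area = |Σ|/2 = 165.
Hole:
Apply the surveyor's formula: 2A = Σ (x_i·y_{i+1} − x_{i+1}·y_i), indices taken mod 4.
Σ = (10) + (14) + (8) + (-20) = 12
Area = |Σ|/2 = 6.
Net area = 165 − 6 = 159.

159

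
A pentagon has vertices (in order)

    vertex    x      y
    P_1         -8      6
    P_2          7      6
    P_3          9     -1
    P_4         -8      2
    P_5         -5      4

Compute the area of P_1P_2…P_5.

Apply the shoelace (surveyor's) formula: 2A = Σ (x_i·y_{i+1} − x_{i+1}·y_i), indices taken mod 5.
Cross-terms: -90, -61, 10, -22, 2  ⇒  Σ = -161
Area = |Σ|/2 = 80.5.

80.5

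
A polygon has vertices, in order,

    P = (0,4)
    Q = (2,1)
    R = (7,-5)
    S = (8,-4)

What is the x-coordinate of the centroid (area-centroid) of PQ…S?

Apply Gauss's area formula. First the cross-terms c_i = x_i·y_{i+1} − x_{i+1}·y_i:
  -8, -17, 12, 32  ⇒  2A = 19, A = 9.5.
Then Σ (x_i + x_{i+1})·c_i = 267, so x̄ = 267 / (6·9.5) = 89/19.

89/19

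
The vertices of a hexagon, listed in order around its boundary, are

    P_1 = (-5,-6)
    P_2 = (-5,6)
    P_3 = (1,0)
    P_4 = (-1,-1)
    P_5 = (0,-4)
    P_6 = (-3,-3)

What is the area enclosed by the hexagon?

Cross-terms: -60, -6, -1, 4, -12, 3  ⇒  Σ = -72
Area = |Σ|/2 = 36.

36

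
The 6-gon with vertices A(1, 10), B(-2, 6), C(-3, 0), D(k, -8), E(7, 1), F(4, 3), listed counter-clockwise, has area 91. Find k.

4

Write out the shoelace sum; only the two edges meeting at D involve k:
2·Area = [((-3)·(-8) − k·0) + (k·1 − 7·(-8))] + 98
       = 1·k + 178 = 182
⇒ k = 4.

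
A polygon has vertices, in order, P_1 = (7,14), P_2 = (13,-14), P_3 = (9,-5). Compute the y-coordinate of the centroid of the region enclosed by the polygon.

-5/3

Apply the shoelace formula. First the cross-terms c_i = x_i·y_{i+1} − x_{i+1}·y_i:
  -280, 61, 161  ⇒  2A = -58, A = -29.
Then Σ (y_i + y_{i+1})·c_i = 290, so ȳ = 290 / (6·(-29)) = -5/3.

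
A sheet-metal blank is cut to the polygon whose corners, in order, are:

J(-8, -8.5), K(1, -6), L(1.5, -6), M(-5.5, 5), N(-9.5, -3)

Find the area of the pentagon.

J→K: (-8)(-6) − (1)(-8.5) = 56.5
K→L: (1)(-6) − (1.5)(-6) = 3
L→M: (1.5)(5) − (-5.5)(-6) = -25.5
M→N: (-5.5)(-3) − (-9.5)(5) = 64
N→J: (-9.5)(-8.5) − (-8)(-3) = 56.75
Σ = 154.75
Area = |Σ|/2 = 77.375.

77.375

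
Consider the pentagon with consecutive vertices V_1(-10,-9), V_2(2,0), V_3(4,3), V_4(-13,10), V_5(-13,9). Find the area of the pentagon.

Apply the surveyor's formula: 2A = Σ (x_i·y_{i+1} − x_{i+1}·y_i), indices taken mod 5.
Σ = (18) + (6) + (79) + (13) + (207) = 323
Area = |Σ|/2 = 161.5.

161.5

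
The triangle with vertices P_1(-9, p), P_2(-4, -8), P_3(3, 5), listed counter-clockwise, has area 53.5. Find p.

Write out the shoelace sum; only the two edges meeting at P_1 involve p:
2·Area = [(3·p − (-9)·5) + ((-9)·(-8) − (-4)·p)] + 4
       = 7·p + 121 = 107
⇒ p = -2.

-2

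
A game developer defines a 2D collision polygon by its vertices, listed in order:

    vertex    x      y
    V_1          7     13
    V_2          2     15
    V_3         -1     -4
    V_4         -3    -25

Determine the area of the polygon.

117.5

Cross-terms: 79, 7, 13, 136  ⇒  Σ = 235
Area = |Σ|/2 = 117.5.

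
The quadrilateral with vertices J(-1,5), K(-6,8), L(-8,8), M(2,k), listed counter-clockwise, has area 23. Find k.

-2

The doubled signed area Σ (x_i y_{i+1} − x_{i+1} y_i) is linear in k.
With k=0 it equals 32; the coefficient of k is -7 (from the two edges through M).
So -7·k + 32 = 2·23 = 46 ⇒ k = -2.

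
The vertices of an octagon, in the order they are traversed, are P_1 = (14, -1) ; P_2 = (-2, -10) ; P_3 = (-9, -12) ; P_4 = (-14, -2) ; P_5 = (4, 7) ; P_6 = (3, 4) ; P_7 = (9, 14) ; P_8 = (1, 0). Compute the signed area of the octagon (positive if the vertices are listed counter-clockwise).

Apply the shoelace formula: 2A = Σ (x_i·y_{i+1} − x_{i+1}·y_i), indices taken mod 8.
Σ = (-142) + (-66) + (-150) + (-90) + (-5) + (6) + (-14) + (-1) = -462
Signed area = Σ/2 = -231 (negative ⇒ clockwise traversal).

-231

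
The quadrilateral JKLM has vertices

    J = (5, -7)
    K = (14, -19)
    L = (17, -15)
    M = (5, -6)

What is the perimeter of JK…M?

36

|JK| = √((9)² + (-12)²) = √225 = 15
|KL| = √((3)² + (4)²) = √25 = 5
|LM| = √((-12)² + (9)²) = √225 = 15
|MJ| = √((0)² + (-1)²) = √1 = 1
Perimeter = 15 + 5 + 15 + 1 = 36.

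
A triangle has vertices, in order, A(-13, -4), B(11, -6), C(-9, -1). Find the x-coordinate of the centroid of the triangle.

Apply the shoelace (surveyor's) formula. First the cross-terms c_i = x_i·y_{i+1} − x_{i+1}·y_i:
  122, -65, 23  ⇒  2A = 80, A = 40.
Then Σ (x_i + x_{i+1})·c_i = -880, so x̄ = -880 / (6·40) = -11/3.

-11/3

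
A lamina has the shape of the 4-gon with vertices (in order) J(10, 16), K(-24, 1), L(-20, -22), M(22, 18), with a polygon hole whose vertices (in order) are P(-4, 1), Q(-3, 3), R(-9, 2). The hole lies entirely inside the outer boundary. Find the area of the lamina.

Outer boundary:
Apply Gauss's area formula: 2A = Σ (x_i·y_{i+1} − x_{i+1}·y_i), indices taken mod 4.
J→K: (10)(1) − (-24)(16) = 394
K→L: (-24)(-22) − (-20)(1) = 548
L→M: (-20)(18) − (22)(-22) = 124
M→J: (22)(16) − (10)(18) = 172
Σ = 1238
Area = |Σ|/2 = 619.
Hole:
Cross-terms: -9, 21, -1  ⇒  Σ = 11
Area = |Σ|/2 = 5.5.
Net area = 619 − 5.5 = 613.5.

613.5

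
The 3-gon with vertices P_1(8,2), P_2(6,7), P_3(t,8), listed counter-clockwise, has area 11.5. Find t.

1

The doubled signed area Σ (x_i y_{i+1} − x_{i+1} y_i) is linear in t.
With t=0 it equals 28; the coefficient of t is -5 (from the two edges through P_3).
So -5·t + 28 = 2·11.5 = 23 ⇒ t = 1.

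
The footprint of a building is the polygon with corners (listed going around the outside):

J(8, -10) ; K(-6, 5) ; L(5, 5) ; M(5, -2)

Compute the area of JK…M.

72

Cross-terms: -20, -55, -35, -34  ⇒  Σ = -144
Area = |Σ|/2 = 72.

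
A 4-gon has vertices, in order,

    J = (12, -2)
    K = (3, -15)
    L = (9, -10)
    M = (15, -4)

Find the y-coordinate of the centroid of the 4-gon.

-457/63

Apply the surveyor's formula. First the cross-terms c_i = x_i·y_{i+1} − x_{i+1}·y_i:
  -174, 105, 114, 18  ⇒  2A = 63, A = 31.5.
Then Σ (y_i + y_{i+1})·c_i = -1371, so ȳ = -1371 / (6·31.5) = -457/63.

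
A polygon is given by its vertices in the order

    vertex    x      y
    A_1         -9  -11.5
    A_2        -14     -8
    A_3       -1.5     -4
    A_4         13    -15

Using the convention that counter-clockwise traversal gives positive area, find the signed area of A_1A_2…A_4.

Apply the shoelace (surveyor's) formula: 2A = Σ (x_i·y_{i+1} − x_{i+1}·y_i), indices taken mod 4.
Σ = (-89) + (44) + (74.5) + (-284.5) = -255
Signed area = Σ/2 = -127.5 (negative ⇒ clockwise traversal).

-127.5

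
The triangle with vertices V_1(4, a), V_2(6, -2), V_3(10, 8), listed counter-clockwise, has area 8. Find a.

-3

The doubled signed area Σ (x_i y_{i+1} − x_{i+1} y_i) is linear in a.
With a=0 it equals 28; the coefficient of a is 4 (from the two edges through V_1).
So 4·a + 28 = 2·8 = 16 ⇒ a = -3.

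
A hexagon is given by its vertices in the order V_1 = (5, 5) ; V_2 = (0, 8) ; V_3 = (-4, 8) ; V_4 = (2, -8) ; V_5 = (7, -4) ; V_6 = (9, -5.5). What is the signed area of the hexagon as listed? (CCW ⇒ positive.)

103

Cross-terms: 40, 32, 16, 48, -2.5, 72.5  ⇒  Σ = 206
Signed area = Σ/2 = 103 (positive ⇒ counter-clockwise traversal).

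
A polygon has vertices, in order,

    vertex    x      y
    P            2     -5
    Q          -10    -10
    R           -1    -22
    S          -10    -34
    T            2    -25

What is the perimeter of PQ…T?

|PQ| = √((-12)² + (-5)²) = √169 = 13
|QR| = √((9)² + (-12)²) = √225 = 15
|RS| = √((-9)² + (-12)²) = √225 = 15
|ST| = √((12)² + (9)²) = √225 = 15
|TP| = √((0)² + (20)²) = √400 = 20
Perimeter = 13 + 15 + 15 + 15 + 20 = 78.

78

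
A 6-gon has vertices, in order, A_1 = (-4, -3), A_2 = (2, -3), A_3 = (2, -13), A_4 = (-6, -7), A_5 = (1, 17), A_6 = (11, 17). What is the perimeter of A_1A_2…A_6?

|A_1A_2| = √((6)² + (0)²) = √36 = 6
|A_2A_3| = √((0)² + (-10)²) = √100 = 10
|A_3A_4| = √((-8)² + (6)²) = √100 = 10
|A_4A_5| = √((7)² + (24)²) = √625 = 25
|A_5A_6| = √((10)² + (0)²) = √100 = 10
|A_6A_1| = √((-15)² + (-20)²) = √625 = 25
Perimeter = 6 + 10 + 10 + 25 + 10 + 25 = 86.

86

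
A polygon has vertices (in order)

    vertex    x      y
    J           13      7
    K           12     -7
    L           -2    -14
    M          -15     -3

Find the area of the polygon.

J→K: (13)(-7) − (12)(7) = -175
K→L: (12)(-14) − (-2)(-7) = -182
L→M: (-2)(-3) − (-15)(-14) = -204
M→J: (-15)(7) − (13)(-3) = -66
Σ = -627
Area = |Σ|/2 = 313.5.

313.5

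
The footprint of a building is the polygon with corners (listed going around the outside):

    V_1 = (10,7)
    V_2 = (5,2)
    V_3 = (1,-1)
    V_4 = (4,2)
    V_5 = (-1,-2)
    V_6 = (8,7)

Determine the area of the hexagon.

V_1→V_2: (10)(2) − (5)(7) = -15
V_2→V_3: (5)(-1) − (1)(2) = -7
V_3→V_4: (1)(2) − (4)(-1) = 6
V_4→V_5: (4)(-2) − (-1)(2) = -6
V_5→V_6: (-1)(7) − (8)(-2) = 9
V_6→V_1: (8)(7) − (10)(7) = -14
Σ = -27
Area = |Σ|/2 = 13.5.

13.5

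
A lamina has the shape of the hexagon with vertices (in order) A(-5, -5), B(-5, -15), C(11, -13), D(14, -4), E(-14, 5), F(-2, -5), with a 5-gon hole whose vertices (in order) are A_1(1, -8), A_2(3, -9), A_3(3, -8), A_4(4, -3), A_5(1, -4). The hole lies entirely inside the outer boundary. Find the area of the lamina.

236.5

Outer boundary:
Apply the surveyor's formula: 2A = Σ (x_i·y_{i+1} − x_{i+1}·y_i), indices taken mod 6.
A→B: (-5)(-15) − (-5)(-5) = 50
B→C: (-5)(-13) − (11)(-15) = 230
C→D: (11)(-4) − (14)(-13) = 138
D→E: (14)(5) − (-14)(-4) = 14
E→F: (-14)(-5) − (-2)(5) = 80
F→A: (-2)(-5) − (-5)(-5) = -15
Σ = 497
Area = |Σ|/2 = 248.5.
Hole:
Apply the shoelace (surveyor's) formula: 2A = Σ (x_i·y_{i+1} − x_{i+1}·y_i), indices taken mod 5.
Σ = (15) + (3) + (23) + (-13) + (-4) = 24
Area = |Σ|/2 = 12.
Net area = 248.5 − 12 = 236.5.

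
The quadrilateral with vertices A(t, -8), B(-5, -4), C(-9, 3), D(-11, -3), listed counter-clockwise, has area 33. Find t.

Write out the shoelace sum; only the two edges meeting at A involve t:
2·Area = [((-11)·(-8) − t·(-3)) + (t·(-4) − (-5)·(-8))] + 9
       = -1·t + 57 = 66
⇒ t = -9.

-9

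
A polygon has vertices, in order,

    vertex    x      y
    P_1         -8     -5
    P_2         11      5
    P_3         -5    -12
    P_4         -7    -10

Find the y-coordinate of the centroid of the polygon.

-724/171

Apply the surveyor's formula. First the cross-terms c_i = x_i·y_{i+1} − x_{i+1}·y_i:
  15, -107, -34, -45  ⇒  2A = -171, A = -85.5.
Then Σ (y_i + y_{i+1})·c_i = 2172, so ȳ = 2172 / (6·(-85.5)) = -724/171.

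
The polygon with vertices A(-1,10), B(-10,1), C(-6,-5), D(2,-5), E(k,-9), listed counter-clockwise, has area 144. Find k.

The doubled signed area Σ (x_i y_{i+1} − x_{i+1} y_i) is linear in k.
With k=0 it equals 168; the coefficient of k is 15 (from the two edges through E).
So 15·k + 168 = 2·144 = 288 ⇒ k = 8.

8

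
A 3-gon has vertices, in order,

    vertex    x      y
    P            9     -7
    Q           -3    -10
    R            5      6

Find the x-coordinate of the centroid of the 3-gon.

Apply the shoelace (surveyor's) formula. First the cross-terms c_i = x_i·y_{i+1} − x_{i+1}·y_i:
  -111, 32, -89  ⇒  2A = -168, A = -84.
Then Σ (x_i + x_{i+1})·c_i = -1848, so x̄ = -1848 / (6·(-84)) = 11/3.

11/3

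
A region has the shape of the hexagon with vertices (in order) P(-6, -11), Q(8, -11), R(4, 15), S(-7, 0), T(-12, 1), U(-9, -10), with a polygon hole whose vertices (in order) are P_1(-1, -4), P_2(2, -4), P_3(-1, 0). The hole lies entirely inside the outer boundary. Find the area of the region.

286

Outer boundary:
Apply the shoelace formula: 2A = Σ (x_i·y_{i+1} − x_{i+1}·y_i), indices taken mod 6.
Σ = (154) + (164) + (105) + (-7) + (129) + (39) = 584
Area = |Σ|/2 = 292.
Hole:
Apply Gauss's area formula: 2A = Σ (x_i·y_{i+1} − x_{i+1}·y_i), indices taken mod 3.
Cross-terms: 12, -4, 4  ⇒  Σ = 12
Area = |Σ|/2 = 6.
Net area = 292 − 6 = 286.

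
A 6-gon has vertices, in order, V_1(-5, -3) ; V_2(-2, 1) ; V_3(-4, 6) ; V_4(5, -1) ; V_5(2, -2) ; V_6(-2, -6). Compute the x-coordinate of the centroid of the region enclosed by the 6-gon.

-211/279

Apply the shoelace (surveyor's) formula. First the cross-terms c_i = x_i·y_{i+1} − x_{i+1}·y_i:
  -11, -8, -26, -8, -16, -24  ⇒  2A = -93, A = -46.5.
Then Σ (x_i + x_{i+1})·c_i = 211, so x̄ = 211 / (6·(-46.5)) = -211/279.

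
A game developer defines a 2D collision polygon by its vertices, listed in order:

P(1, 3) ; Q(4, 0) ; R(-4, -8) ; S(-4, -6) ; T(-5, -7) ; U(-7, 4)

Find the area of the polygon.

74

Apply the shoelace (surveyor's) formula: 2A = Σ (x_i·y_{i+1} − x_{i+1}·y_i), indices taken mod 6.
Cross-terms: -12, -32, -8, -2, -69, -25  ⇒  Σ = -148
Area = |Σ|/2 = 74.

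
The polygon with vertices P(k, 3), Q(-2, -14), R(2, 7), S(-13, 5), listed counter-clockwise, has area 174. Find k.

The doubled signed area Σ (x_i y_{i+1} − x_{i+1} y_i) is linear in k.
With k=0 it equals 82; the coefficient of k is -19 (from the two edges through P).
So -19·k + 82 = 2·174 = 348 ⇒ k = -14.

-14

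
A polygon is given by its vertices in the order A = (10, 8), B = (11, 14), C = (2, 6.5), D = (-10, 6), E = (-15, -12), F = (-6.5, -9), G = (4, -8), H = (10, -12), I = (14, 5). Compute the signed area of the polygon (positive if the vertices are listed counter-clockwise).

419.75

Apply the shoelace formula: 2A = Σ (x_i·y_{i+1} − x_{i+1}·y_i), indices taken mod 9.
Cross-terms: 52, 43.5, 77, 210, 57, 88, 32, 218, 62  ⇒  Σ = 839.5
Signed area = Σ/2 = 419.75 (positive ⇒ counter-clockwise traversal).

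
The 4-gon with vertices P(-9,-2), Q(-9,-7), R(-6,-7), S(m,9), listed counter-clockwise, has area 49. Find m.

1

The doubled signed area Σ (x_i y_{i+1} − x_{i+1} y_i) is linear in m.
With m=0 it equals 93; the coefficient of m is 5 (from the two edges through S).
So 5·m + 93 = 2·49 = 98 ⇒ m = 1.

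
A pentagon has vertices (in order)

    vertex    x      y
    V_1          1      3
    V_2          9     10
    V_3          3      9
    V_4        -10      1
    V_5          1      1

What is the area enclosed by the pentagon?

Cross-terms: -17, 51, 93, -11, 2  ⇒  Σ = 118
Area = |Σ|/2 = 59.

59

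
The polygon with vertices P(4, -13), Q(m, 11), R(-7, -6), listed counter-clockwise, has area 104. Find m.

-4

Write out the shoelace sum; only the two edges meeting at Q involve m:
2·Area = [(4·11 − m·(-13)) + (m·(-6) − (-7)·11)] + 115
       = 7·m + 236 = 208
⇒ m = -4.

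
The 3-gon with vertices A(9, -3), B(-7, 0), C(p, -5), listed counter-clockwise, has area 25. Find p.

Write out the shoelace sum; only the two edges meeting at C involve p:
2·Area = [((-7)·(-5) − p·0) + (p·(-3) − 9·(-5))] + -21
       = -3·p + 59 = 50
⇒ p = 3.

3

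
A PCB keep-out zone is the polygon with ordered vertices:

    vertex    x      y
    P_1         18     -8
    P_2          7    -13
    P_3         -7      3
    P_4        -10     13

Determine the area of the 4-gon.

Σ = (-178) + (-70) + (-61) + (-154) = -463
Area = |Σ|/2 = 231.5.

231.5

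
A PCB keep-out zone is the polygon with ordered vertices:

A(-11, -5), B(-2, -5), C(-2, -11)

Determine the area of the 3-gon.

27

A→B: (-11)(-5) − (-2)(-5) = 45
B→C: (-2)(-11) − (-2)(-5) = 12
C→A: (-2)(-5) − (-11)(-11) = -111
Σ = -54
Area = |Σ|/2 = 27.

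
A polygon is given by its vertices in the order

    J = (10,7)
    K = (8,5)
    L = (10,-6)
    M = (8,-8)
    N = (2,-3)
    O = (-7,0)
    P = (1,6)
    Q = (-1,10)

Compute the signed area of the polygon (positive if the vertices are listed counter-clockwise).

Apply the surveyor's formula: 2A = Σ (x_i·y_{i+1} − x_{i+1}·y_i), indices taken mod 8.
Σ = (-6) + (-98) + (-32) + (-8) + (-21) + (-42) + (16) + (-107) = -298
Signed area = Σ/2 = -149 (negative ⇒ clockwise traversal).

-149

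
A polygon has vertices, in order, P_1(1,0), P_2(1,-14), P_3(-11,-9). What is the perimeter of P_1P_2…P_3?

|P_1P_2| = √((0)² + (-14)²) = √196 = 14
|P_2P_3| = √((-12)² + (5)²) = √169 = 13
|P_3P_1| = √((12)² + (9)²) = √225 = 15
Perimeter = 14 + 13 + 15 = 42.

42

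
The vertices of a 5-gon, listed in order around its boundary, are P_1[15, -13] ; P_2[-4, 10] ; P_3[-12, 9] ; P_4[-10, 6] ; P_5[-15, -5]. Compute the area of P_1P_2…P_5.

305

Apply the surveyor's formula: 2A = Σ (x_i·y_{i+1} − x_{i+1}·y_i), indices taken mod 5.
Σ = (98) + (84) + (18) + (140) + (270) = 610
Area = |Σ|/2 = 305.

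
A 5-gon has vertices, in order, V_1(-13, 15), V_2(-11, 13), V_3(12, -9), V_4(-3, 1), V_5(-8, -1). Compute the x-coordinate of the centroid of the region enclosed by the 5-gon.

-1288/297

Apply the shoelace (surveyor's) formula. First the cross-terms c_i = x_i·y_{i+1} − x_{i+1}·y_i:
  -4, -57, -15, 11, -133  ⇒  2A = -198, A = -99.
Then Σ (x_i + x_{i+1})·c_i = 2576, so x̄ = 2576 / (6·(-99)) = -1288/297.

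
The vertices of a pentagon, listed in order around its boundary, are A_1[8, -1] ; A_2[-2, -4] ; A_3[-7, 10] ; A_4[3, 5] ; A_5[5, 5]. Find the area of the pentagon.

Cross-terms: -34, -48, -65, -10, -45  ⇒  Σ = -202
Area = |Σ|/2 = 101.

101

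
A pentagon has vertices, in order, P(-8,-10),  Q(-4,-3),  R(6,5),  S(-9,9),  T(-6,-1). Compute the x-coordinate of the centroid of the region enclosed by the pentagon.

-297/98

Apply the surveyor's formula. First the cross-terms c_i = x_i·y_{i+1} − x_{i+1}·y_i:
  -16, -2, 99, 63, 52  ⇒  2A = 196, A = 98.
Then Σ (x_i + x_{i+1})·c_i = -1782, so x̄ = -1782 / (6·98) = -297/98.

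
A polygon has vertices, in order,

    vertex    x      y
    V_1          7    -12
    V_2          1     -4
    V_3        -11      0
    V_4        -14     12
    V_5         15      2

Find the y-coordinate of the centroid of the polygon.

118/99

Apply Gauss's area formula. First the cross-terms c_i = x_i·y_{i+1} − x_{i+1}·y_i:
  -16, -44, -132, -208, -194  ⇒  2A = -594, A = -297.
Then Σ (y_i + y_{i+1})·c_i = -2124, so ȳ = -2124 / (6·(-297)) = 118/99.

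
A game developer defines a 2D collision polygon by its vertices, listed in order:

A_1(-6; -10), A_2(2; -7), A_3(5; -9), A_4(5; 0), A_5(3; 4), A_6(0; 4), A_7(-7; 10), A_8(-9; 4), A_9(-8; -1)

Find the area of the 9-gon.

Apply Gauss's area formula: 2A = Σ (x_i·y_{i+1} − x_{i+1}·y_i), indices taken mod 9.
Cross-terms: 62, 17, 45, 20, 12, 28, 62, 41, 74  ⇒  Σ = 361
Area = |Σ|/2 = 180.5.

180.5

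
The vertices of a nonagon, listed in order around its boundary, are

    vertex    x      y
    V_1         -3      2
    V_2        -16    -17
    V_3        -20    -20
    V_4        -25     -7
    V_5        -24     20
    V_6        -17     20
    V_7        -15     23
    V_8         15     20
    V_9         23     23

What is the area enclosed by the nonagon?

Σ = (83) + (-20) + (-360) + (-668) + (-140) + (-91) + (-645) + (-115) + (115) = -1841
Area = |Σ|/2 = 920.5.

920.5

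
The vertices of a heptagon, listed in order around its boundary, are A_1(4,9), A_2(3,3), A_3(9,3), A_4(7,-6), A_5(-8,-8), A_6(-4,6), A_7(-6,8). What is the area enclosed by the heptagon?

187

Apply Gauss's area formula: 2A = Σ (x_i·y_{i+1} − x_{i+1}·y_i), indices taken mod 7.
Σ = (-15) + (-18) + (-75) + (-104) + (-80) + (4) + (-86) = -374
Area = |Σ|/2 = 187.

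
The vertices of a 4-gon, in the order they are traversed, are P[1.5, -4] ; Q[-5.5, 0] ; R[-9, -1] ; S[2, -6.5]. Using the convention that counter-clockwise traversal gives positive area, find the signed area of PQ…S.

22.875

Cross-terms: -22, 5.5, 60.5, 1.75  ⇒  Σ = 45.75
Signed area = Σ/2 = 22.875 (positive ⇒ counter-clockwise traversal).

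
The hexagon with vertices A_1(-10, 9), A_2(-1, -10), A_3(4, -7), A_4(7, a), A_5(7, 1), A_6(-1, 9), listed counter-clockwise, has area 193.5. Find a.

Write out the shoelace sum; only the two edges meeting at A_4 involve a:
2·Area = [(4·a − 7·(-7)) + (7·1 − 7·a)] + 301
       = -3·a + 357 = 387
⇒ a = -10.

-10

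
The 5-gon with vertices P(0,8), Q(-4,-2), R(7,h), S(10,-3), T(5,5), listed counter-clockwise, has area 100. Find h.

Write out the shoelace sum; only the two edges meeting at R involve h:
2·Area = [((-4)·h − 7·(-2)) + (7·(-3) − 10·h)] + 137
       = -14·h + 130 = 200
⇒ h = -5.

-5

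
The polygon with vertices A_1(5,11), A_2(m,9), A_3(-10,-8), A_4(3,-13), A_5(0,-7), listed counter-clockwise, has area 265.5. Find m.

-12

Write out the shoelace sum; only the two edges meeting at A_2 involve m:
2·Area = [(5·9 − m·11) + (m·(-8) − (-10)·9)] + 168
       = -19·m + 303 = 531
⇒ m = -12.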